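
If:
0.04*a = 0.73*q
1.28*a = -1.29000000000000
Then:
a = -1.01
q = -0.06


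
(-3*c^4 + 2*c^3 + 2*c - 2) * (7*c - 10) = -21*c^5 + 44*c^4 - 20*c^3 + 14*c^2 - 34*c + 20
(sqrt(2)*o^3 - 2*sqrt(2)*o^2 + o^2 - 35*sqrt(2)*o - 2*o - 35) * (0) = 0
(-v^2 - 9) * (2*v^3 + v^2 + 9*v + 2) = -2*v^5 - v^4 - 27*v^3 - 11*v^2 - 81*v - 18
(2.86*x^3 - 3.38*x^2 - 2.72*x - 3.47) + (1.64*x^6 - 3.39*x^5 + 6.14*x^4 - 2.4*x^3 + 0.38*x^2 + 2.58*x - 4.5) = 1.64*x^6 - 3.39*x^5 + 6.14*x^4 + 0.46*x^3 - 3.0*x^2 - 0.14*x - 7.97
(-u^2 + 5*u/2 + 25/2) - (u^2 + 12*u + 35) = -2*u^2 - 19*u/2 - 45/2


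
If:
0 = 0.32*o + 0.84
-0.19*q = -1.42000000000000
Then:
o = -2.62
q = 7.47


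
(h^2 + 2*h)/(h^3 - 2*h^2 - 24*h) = (h + 2)/(h^2 - 2*h - 24)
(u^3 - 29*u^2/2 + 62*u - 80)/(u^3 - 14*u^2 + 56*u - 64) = (u - 5/2)/(u - 2)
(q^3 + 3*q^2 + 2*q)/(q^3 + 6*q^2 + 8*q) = (q + 1)/(q + 4)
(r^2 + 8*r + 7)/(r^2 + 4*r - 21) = (r + 1)/(r - 3)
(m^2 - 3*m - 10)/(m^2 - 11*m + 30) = (m + 2)/(m - 6)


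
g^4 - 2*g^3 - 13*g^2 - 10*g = g*(g - 5)*(g + 1)*(g + 2)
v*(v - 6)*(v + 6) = v^3 - 36*v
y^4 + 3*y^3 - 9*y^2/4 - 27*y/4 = y*(y - 3/2)*(y + 3/2)*(y + 3)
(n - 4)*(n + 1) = n^2 - 3*n - 4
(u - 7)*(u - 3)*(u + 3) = u^3 - 7*u^2 - 9*u + 63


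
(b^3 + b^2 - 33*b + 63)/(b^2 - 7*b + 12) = (b^2 + 4*b - 21)/(b - 4)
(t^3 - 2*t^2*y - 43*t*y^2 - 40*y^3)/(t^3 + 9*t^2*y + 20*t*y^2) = (t^2 - 7*t*y - 8*y^2)/(t*(t + 4*y))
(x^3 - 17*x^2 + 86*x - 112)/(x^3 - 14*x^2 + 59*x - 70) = (x - 8)/(x - 5)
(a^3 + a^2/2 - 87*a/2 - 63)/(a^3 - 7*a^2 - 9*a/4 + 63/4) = 2*(a + 6)/(2*a - 3)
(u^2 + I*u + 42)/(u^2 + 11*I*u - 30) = (u^2 + I*u + 42)/(u^2 + 11*I*u - 30)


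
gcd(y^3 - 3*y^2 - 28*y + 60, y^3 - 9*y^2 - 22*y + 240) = y^2 - y - 30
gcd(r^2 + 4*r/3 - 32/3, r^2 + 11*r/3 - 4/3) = r + 4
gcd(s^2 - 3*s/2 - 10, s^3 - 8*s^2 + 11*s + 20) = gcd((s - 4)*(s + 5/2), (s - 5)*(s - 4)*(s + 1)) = s - 4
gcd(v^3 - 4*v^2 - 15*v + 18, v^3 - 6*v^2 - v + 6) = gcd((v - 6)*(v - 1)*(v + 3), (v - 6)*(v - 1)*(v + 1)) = v^2 - 7*v + 6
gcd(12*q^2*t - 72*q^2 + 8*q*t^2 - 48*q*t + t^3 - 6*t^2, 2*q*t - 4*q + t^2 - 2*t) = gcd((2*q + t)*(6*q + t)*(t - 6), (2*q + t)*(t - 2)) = 2*q + t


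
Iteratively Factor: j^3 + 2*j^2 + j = (j + 1)*(j^2 + j) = j*(j + 1)*(j + 1)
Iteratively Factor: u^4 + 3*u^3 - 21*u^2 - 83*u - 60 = (u + 1)*(u^3 + 2*u^2 - 23*u - 60) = (u + 1)*(u + 4)*(u^2 - 2*u - 15) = (u + 1)*(u + 3)*(u + 4)*(u - 5)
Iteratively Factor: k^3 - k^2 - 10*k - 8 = (k - 4)*(k^2 + 3*k + 2) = (k - 4)*(k + 1)*(k + 2)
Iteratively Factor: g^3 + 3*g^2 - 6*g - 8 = (g + 1)*(g^2 + 2*g - 8) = (g + 1)*(g + 4)*(g - 2)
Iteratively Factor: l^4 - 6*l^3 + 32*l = (l - 4)*(l^3 - 2*l^2 - 8*l) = (l - 4)^2*(l^2 + 2*l) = (l - 4)^2*(l + 2)*(l)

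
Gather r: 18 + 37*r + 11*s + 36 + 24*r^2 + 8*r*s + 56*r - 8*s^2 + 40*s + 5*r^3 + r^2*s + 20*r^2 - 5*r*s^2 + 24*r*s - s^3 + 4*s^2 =5*r^3 + r^2*(s + 44) + r*(-5*s^2 + 32*s + 93) - s^3 - 4*s^2 + 51*s + 54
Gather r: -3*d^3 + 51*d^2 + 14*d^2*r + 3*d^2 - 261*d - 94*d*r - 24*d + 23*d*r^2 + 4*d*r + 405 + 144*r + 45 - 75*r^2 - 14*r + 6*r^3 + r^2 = -3*d^3 + 54*d^2 - 285*d + 6*r^3 + r^2*(23*d - 74) + r*(14*d^2 - 90*d + 130) + 450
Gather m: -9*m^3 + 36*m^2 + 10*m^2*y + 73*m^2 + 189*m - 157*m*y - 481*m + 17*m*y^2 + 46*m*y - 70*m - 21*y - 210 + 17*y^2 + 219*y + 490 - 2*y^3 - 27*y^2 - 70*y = -9*m^3 + m^2*(10*y + 109) + m*(17*y^2 - 111*y - 362) - 2*y^3 - 10*y^2 + 128*y + 280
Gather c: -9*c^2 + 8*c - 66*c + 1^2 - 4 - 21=-9*c^2 - 58*c - 24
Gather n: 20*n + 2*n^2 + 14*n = 2*n^2 + 34*n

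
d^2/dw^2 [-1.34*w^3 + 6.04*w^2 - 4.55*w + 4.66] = 12.08 - 8.04*w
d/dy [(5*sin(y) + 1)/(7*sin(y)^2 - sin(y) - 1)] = (-14*sin(y) + 35*cos(y)^2 - 39)*cos(y)/(-7*sin(y)^2 + sin(y) + 1)^2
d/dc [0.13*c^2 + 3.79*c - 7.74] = 0.26*c + 3.79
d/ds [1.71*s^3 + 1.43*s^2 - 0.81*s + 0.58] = 5.13*s^2 + 2.86*s - 0.81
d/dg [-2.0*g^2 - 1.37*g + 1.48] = -4.0*g - 1.37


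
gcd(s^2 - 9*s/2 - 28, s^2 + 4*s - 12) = 1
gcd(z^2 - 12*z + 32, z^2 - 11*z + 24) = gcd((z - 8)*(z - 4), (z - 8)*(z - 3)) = z - 8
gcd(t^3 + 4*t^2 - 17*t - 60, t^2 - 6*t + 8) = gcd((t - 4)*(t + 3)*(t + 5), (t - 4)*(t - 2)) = t - 4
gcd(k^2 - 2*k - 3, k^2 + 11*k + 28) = 1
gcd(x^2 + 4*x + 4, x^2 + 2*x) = x + 2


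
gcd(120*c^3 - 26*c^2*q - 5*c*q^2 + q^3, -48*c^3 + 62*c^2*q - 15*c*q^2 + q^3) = -6*c + q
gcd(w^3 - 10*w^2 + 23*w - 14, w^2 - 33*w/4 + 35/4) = w - 7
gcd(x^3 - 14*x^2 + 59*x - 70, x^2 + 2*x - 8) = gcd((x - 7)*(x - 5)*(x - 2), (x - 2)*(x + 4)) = x - 2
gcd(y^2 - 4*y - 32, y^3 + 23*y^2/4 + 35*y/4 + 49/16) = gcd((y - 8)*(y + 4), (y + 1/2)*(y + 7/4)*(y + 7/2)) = 1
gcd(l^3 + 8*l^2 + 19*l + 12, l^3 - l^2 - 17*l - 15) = l^2 + 4*l + 3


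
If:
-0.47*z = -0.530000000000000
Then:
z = 1.13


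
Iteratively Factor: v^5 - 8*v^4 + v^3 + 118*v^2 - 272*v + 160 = (v - 4)*(v^4 - 4*v^3 - 15*v^2 + 58*v - 40) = (v - 4)*(v - 2)*(v^3 - 2*v^2 - 19*v + 20) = (v - 4)*(v - 2)*(v + 4)*(v^2 - 6*v + 5) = (v - 5)*(v - 4)*(v - 2)*(v + 4)*(v - 1)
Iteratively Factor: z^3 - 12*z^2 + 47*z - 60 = (z - 5)*(z^2 - 7*z + 12) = (z - 5)*(z - 4)*(z - 3)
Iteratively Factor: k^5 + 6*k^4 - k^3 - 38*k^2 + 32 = (k + 4)*(k^4 + 2*k^3 - 9*k^2 - 2*k + 8) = (k - 2)*(k + 4)*(k^3 + 4*k^2 - k - 4) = (k - 2)*(k + 1)*(k + 4)*(k^2 + 3*k - 4) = (k - 2)*(k + 1)*(k + 4)^2*(k - 1)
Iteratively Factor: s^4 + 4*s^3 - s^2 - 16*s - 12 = (s - 2)*(s^3 + 6*s^2 + 11*s + 6) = (s - 2)*(s + 2)*(s^2 + 4*s + 3) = (s - 2)*(s + 1)*(s + 2)*(s + 3)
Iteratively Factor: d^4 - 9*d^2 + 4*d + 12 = (d - 2)*(d^3 + 2*d^2 - 5*d - 6) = (d - 2)*(d + 1)*(d^2 + d - 6) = (d - 2)*(d + 1)*(d + 3)*(d - 2)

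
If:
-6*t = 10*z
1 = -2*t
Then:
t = -1/2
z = 3/10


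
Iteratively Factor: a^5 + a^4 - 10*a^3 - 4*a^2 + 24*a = (a)*(a^4 + a^3 - 10*a^2 - 4*a + 24) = a*(a - 2)*(a^3 + 3*a^2 - 4*a - 12) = a*(a - 2)*(a + 2)*(a^2 + a - 6) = a*(a - 2)*(a + 2)*(a + 3)*(a - 2)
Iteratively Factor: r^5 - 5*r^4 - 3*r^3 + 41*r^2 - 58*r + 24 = (r - 1)*(r^4 - 4*r^3 - 7*r^2 + 34*r - 24) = (r - 1)*(r + 3)*(r^3 - 7*r^2 + 14*r - 8) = (r - 4)*(r - 1)*(r + 3)*(r^2 - 3*r + 2) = (r - 4)*(r - 2)*(r - 1)*(r + 3)*(r - 1)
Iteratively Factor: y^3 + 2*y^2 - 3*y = (y)*(y^2 + 2*y - 3) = y*(y - 1)*(y + 3)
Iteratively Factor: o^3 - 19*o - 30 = (o + 3)*(o^2 - 3*o - 10) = (o - 5)*(o + 3)*(o + 2)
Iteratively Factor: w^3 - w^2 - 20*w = (w - 5)*(w^2 + 4*w) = (w - 5)*(w + 4)*(w)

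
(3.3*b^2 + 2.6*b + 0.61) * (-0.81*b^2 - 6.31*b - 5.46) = -2.673*b^4 - 22.929*b^3 - 34.9181*b^2 - 18.0451*b - 3.3306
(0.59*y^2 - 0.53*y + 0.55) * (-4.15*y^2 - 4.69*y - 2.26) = -2.4485*y^4 - 0.5676*y^3 - 1.1302*y^2 - 1.3817*y - 1.243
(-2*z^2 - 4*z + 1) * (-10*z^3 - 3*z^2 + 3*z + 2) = 20*z^5 + 46*z^4 - 4*z^3 - 19*z^2 - 5*z + 2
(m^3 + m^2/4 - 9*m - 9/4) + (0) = m^3 + m^2/4 - 9*m - 9/4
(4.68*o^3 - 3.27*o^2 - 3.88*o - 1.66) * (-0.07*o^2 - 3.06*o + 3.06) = -0.3276*o^5 - 14.0919*o^4 + 24.5986*o^3 + 1.9828*o^2 - 6.7932*o - 5.0796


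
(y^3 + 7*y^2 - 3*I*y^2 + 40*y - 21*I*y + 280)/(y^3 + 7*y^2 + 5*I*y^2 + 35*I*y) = (y - 8*I)/y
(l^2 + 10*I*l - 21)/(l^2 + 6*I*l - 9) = (l + 7*I)/(l + 3*I)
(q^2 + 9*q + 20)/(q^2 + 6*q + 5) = (q + 4)/(q + 1)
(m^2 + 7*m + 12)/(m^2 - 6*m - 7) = (m^2 + 7*m + 12)/(m^2 - 6*m - 7)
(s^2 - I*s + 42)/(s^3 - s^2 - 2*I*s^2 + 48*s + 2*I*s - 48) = (s - 7*I)/(s^2 - s*(1 + 8*I) + 8*I)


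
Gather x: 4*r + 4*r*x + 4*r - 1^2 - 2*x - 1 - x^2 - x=8*r - x^2 + x*(4*r - 3) - 2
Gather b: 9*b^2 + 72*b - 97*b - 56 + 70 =9*b^2 - 25*b + 14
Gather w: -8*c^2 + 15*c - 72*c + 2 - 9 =-8*c^2 - 57*c - 7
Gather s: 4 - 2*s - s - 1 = 3 - 3*s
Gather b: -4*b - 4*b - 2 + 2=-8*b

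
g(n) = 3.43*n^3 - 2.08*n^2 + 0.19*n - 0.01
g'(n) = 10.29*n^2 - 4.16*n + 0.19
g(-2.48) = -65.59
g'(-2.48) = 73.79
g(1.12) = 2.41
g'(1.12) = 8.44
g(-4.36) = -324.66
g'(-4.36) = 213.94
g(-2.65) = -78.95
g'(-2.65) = 83.48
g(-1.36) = -12.74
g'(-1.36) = 24.88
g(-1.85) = -29.20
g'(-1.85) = 43.10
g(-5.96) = -801.19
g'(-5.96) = 390.50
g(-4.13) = -277.90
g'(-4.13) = 192.89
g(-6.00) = -816.91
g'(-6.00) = 395.59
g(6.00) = 667.13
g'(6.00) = 345.67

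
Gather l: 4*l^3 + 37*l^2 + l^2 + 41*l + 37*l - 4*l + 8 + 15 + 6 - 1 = 4*l^3 + 38*l^2 + 74*l + 28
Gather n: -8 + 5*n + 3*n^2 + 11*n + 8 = 3*n^2 + 16*n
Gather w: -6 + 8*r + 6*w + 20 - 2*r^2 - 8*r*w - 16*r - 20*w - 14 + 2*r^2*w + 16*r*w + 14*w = -2*r^2 - 8*r + w*(2*r^2 + 8*r)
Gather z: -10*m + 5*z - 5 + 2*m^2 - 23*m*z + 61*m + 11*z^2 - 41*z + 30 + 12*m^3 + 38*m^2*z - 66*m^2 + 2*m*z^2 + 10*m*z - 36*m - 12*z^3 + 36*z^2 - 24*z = 12*m^3 - 64*m^2 + 15*m - 12*z^3 + z^2*(2*m + 47) + z*(38*m^2 - 13*m - 60) + 25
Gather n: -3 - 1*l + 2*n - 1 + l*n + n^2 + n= -l + n^2 + n*(l + 3) - 4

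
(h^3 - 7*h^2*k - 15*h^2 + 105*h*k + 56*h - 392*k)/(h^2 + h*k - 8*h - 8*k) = (h^2 - 7*h*k - 7*h + 49*k)/(h + k)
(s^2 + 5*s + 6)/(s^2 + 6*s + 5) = (s^2 + 5*s + 6)/(s^2 + 6*s + 5)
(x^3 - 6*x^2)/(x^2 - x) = x*(x - 6)/(x - 1)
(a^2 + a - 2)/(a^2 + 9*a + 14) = (a - 1)/(a + 7)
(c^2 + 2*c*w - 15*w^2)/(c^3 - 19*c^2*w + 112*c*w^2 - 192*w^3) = (c + 5*w)/(c^2 - 16*c*w + 64*w^2)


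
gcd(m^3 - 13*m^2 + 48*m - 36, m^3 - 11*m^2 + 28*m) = 1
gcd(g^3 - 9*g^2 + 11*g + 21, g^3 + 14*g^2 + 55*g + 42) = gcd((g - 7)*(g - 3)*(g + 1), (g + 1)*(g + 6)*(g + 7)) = g + 1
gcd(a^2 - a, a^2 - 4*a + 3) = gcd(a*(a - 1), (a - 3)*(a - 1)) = a - 1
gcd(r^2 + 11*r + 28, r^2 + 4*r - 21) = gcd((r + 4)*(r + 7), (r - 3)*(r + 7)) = r + 7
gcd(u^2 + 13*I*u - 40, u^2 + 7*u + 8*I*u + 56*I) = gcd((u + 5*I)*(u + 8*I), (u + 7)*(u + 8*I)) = u + 8*I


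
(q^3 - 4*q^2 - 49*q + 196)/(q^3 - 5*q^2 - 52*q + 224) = (q - 7)/(q - 8)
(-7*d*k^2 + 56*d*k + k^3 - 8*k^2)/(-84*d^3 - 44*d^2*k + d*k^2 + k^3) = k*(k - 8)/(12*d^2 + 8*d*k + k^2)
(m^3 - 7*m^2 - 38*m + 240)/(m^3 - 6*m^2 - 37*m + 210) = (m - 8)/(m - 7)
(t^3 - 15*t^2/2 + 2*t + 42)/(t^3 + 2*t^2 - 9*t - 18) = (t^2 - 19*t/2 + 21)/(t^2 - 9)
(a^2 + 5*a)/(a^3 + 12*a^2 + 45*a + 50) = a/(a^2 + 7*a + 10)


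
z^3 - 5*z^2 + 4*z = z*(z - 4)*(z - 1)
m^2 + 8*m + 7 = (m + 1)*(m + 7)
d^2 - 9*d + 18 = (d - 6)*(d - 3)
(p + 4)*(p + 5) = p^2 + 9*p + 20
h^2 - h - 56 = (h - 8)*(h + 7)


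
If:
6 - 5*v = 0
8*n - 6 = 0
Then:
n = 3/4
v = 6/5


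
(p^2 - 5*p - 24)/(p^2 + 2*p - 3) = (p - 8)/(p - 1)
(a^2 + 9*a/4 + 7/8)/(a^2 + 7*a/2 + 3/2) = (a + 7/4)/(a + 3)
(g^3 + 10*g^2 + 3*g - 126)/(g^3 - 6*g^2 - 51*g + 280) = (g^2 + 3*g - 18)/(g^2 - 13*g + 40)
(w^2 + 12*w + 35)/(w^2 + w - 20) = (w + 7)/(w - 4)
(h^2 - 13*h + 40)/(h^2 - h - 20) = (h - 8)/(h + 4)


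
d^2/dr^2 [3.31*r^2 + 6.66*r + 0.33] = 6.62000000000000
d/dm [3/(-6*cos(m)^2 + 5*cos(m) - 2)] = 3*(5 - 12*cos(m))*sin(m)/(6*cos(m)^2 - 5*cos(m) + 2)^2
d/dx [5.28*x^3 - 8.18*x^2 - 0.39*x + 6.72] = 15.84*x^2 - 16.36*x - 0.39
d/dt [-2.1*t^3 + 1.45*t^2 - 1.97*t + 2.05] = -6.3*t^2 + 2.9*t - 1.97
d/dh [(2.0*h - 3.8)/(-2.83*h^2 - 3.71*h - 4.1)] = (5.66*h^2 - 21.508*h - 22.298)/(8.0089*h^4 + 20.9986*h^3 + 36.9701*h^2 + 30.422*h + 16.81)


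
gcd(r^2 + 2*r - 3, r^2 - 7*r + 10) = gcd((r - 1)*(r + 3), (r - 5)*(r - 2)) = 1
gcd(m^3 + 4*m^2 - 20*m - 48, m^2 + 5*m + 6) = m + 2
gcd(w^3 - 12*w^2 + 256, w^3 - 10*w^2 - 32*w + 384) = w^2 - 16*w + 64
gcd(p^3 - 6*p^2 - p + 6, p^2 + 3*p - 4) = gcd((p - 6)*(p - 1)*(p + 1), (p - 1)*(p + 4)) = p - 1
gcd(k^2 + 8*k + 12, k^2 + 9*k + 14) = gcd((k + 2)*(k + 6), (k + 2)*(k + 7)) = k + 2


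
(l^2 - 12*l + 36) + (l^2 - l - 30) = 2*l^2 - 13*l + 6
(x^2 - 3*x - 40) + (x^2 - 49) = 2*x^2 - 3*x - 89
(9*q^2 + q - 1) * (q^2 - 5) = 9*q^4 + q^3 - 46*q^2 - 5*q + 5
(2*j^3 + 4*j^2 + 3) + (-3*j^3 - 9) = -j^3 + 4*j^2 - 6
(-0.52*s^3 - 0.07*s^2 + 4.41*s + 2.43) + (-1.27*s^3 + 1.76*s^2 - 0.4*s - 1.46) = -1.79*s^3 + 1.69*s^2 + 4.01*s + 0.97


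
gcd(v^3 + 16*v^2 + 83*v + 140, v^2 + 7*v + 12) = v + 4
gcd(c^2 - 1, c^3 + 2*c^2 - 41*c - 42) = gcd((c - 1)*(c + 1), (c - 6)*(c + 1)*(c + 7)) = c + 1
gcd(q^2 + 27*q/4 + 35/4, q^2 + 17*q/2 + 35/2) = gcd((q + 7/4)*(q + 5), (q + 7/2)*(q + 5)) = q + 5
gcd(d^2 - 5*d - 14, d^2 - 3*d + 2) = 1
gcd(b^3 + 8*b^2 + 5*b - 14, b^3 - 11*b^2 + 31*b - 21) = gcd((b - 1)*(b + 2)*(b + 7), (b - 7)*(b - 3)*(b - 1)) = b - 1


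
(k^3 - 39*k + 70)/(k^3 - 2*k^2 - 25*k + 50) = (k + 7)/(k + 5)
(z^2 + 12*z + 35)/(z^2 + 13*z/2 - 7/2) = 2*(z + 5)/(2*z - 1)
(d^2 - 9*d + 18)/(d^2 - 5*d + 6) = (d - 6)/(d - 2)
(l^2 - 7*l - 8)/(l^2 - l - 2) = (l - 8)/(l - 2)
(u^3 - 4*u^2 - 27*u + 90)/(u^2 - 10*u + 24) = (u^2 + 2*u - 15)/(u - 4)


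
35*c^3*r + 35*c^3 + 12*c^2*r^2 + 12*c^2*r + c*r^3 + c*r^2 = (5*c + r)*(7*c + r)*(c*r + c)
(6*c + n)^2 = 36*c^2 + 12*c*n + n^2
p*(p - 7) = p^2 - 7*p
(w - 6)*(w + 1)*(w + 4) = w^3 - w^2 - 26*w - 24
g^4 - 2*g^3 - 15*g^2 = g^2*(g - 5)*(g + 3)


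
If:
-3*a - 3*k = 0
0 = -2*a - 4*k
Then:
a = 0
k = 0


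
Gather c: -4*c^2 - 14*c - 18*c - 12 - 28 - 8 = -4*c^2 - 32*c - 48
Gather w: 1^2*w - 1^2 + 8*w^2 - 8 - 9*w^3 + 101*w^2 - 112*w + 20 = -9*w^3 + 109*w^2 - 111*w + 11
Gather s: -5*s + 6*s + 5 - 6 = s - 1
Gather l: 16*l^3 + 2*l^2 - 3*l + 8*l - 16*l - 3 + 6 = 16*l^3 + 2*l^2 - 11*l + 3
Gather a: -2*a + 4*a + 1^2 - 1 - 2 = 2*a - 2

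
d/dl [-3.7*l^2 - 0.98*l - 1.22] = -7.4*l - 0.98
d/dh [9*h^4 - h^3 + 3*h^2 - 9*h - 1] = 36*h^3 - 3*h^2 + 6*h - 9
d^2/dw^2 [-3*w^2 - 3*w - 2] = -6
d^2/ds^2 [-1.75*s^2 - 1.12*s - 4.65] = -3.50000000000000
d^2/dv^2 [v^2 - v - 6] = 2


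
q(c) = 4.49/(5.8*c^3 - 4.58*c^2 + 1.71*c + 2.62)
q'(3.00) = -0.04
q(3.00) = 0.04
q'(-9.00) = -0.00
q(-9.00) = -0.00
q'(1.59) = -0.48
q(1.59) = 0.26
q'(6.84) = -0.00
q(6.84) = 0.00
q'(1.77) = -0.33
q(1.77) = 0.19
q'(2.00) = -0.20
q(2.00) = 0.13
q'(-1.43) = -0.33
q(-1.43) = -0.17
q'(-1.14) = -0.81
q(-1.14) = -0.32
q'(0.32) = -0.30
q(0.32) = 1.55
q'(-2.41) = -0.05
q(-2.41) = -0.04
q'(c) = 4.49*(-17.4*c^2 + 9.16*c - 1.71)/(5.8*c^3 - 4.58*c^2 + 1.71*c + 2.62)^2 = (-78.126*c^2 + 41.1284*c - 7.6779)/(5.8*c^3 - 4.58*c^2 + 1.71*c + 2.62)^2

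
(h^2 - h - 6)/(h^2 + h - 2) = (h - 3)/(h - 1)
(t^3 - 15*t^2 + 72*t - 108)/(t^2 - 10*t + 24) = (t^2 - 9*t + 18)/(t - 4)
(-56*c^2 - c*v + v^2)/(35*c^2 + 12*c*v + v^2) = (-8*c + v)/(5*c + v)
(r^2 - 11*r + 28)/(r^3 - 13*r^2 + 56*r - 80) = (r - 7)/(r^2 - 9*r + 20)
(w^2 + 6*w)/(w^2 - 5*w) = (w + 6)/(w - 5)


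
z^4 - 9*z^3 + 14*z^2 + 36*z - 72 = (z - 6)*(z - 3)*(z - 2)*(z + 2)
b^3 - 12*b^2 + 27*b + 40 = (b - 8)*(b - 5)*(b + 1)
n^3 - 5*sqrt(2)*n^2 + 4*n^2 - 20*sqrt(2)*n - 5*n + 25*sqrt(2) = (n - 1)*(n + 5)*(n - 5*sqrt(2))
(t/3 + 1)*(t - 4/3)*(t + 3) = t^3/3 + 14*t^2/9 + t/3 - 4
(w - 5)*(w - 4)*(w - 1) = w^3 - 10*w^2 + 29*w - 20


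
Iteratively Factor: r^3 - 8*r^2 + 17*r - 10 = (r - 5)*(r^2 - 3*r + 2) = (r - 5)*(r - 2)*(r - 1)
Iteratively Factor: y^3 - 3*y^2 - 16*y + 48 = (y - 3)*(y^2 - 16) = (y - 4)*(y - 3)*(y + 4)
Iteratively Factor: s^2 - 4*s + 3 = (s - 3)*(s - 1)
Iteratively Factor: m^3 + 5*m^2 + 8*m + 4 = (m + 2)*(m^2 + 3*m + 2) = (m + 1)*(m + 2)*(m + 2)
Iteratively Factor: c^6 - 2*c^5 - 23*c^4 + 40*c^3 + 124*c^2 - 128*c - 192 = (c - 2)*(c^5 - 23*c^3 - 6*c^2 + 112*c + 96) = (c - 4)*(c - 2)*(c^4 + 4*c^3 - 7*c^2 - 34*c - 24) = (c - 4)*(c - 3)*(c - 2)*(c^3 + 7*c^2 + 14*c + 8) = (c - 4)*(c - 3)*(c - 2)*(c + 4)*(c^2 + 3*c + 2) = (c - 4)*(c - 3)*(c - 2)*(c + 1)*(c + 4)*(c + 2)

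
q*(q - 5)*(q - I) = q^3 - 5*q^2 - I*q^2 + 5*I*q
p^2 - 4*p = p*(p - 4)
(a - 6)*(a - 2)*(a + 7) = a^3 - a^2 - 44*a + 84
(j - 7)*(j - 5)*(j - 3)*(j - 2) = j^4 - 17*j^3 + 101*j^2 - 247*j + 210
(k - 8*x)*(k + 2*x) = k^2 - 6*k*x - 16*x^2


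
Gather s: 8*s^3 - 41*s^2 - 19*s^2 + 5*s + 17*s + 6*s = 8*s^3 - 60*s^2 + 28*s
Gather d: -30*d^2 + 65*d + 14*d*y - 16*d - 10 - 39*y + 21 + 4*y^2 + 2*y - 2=-30*d^2 + d*(14*y + 49) + 4*y^2 - 37*y + 9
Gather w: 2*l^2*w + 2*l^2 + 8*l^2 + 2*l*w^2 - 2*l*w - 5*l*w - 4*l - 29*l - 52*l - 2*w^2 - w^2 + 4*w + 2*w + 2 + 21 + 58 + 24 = 10*l^2 - 85*l + w^2*(2*l - 3) + w*(2*l^2 - 7*l + 6) + 105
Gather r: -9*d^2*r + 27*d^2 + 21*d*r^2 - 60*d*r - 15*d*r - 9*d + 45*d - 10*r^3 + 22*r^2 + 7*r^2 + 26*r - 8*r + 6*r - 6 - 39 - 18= 27*d^2 + 36*d - 10*r^3 + r^2*(21*d + 29) + r*(-9*d^2 - 75*d + 24) - 63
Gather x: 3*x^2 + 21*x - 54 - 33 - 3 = 3*x^2 + 21*x - 90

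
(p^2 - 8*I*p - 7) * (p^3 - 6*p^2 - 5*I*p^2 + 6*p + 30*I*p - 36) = p^5 - 6*p^4 - 13*I*p^4 - 41*p^3 + 78*I*p^3 + 246*p^2 - 13*I*p^2 - 42*p + 78*I*p + 252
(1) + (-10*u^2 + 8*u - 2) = -10*u^2 + 8*u - 1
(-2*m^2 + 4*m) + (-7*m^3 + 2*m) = -7*m^3 - 2*m^2 + 6*m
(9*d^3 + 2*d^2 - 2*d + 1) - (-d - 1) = 9*d^3 + 2*d^2 - d + 2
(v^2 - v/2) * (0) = 0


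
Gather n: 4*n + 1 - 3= 4*n - 2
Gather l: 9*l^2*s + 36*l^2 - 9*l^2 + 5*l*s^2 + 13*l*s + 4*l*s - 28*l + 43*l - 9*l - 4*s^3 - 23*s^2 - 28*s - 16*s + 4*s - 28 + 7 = l^2*(9*s + 27) + l*(5*s^2 + 17*s + 6) - 4*s^3 - 23*s^2 - 40*s - 21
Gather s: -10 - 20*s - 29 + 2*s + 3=-18*s - 36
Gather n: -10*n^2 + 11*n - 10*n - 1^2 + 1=-10*n^2 + n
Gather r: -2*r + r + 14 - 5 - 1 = 8 - r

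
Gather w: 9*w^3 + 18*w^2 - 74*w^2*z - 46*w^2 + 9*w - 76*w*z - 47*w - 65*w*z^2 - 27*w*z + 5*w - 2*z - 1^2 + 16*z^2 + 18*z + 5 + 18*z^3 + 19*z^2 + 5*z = 9*w^3 + w^2*(-74*z - 28) + w*(-65*z^2 - 103*z - 33) + 18*z^3 + 35*z^2 + 21*z + 4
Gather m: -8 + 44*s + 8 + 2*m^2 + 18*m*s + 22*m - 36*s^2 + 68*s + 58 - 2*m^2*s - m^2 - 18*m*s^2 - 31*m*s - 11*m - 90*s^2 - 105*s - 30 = m^2*(1 - 2*s) + m*(-18*s^2 - 13*s + 11) - 126*s^2 + 7*s + 28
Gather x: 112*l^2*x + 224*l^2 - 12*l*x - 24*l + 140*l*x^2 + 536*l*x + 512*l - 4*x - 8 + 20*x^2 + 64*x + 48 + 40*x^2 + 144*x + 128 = 224*l^2 + 488*l + x^2*(140*l + 60) + x*(112*l^2 + 524*l + 204) + 168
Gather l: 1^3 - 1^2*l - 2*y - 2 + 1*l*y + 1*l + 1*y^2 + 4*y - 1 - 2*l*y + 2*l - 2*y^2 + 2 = l*(2 - y) - y^2 + 2*y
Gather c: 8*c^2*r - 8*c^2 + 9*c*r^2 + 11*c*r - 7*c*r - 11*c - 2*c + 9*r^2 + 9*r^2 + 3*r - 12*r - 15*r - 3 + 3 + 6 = c^2*(8*r - 8) + c*(9*r^2 + 4*r - 13) + 18*r^2 - 24*r + 6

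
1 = 1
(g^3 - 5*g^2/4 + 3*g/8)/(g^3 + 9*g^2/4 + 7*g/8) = (8*g^2 - 10*g + 3)/(8*g^2 + 18*g + 7)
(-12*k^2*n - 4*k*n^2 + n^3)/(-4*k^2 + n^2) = n*(6*k - n)/(2*k - n)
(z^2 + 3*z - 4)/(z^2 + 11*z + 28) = (z - 1)/(z + 7)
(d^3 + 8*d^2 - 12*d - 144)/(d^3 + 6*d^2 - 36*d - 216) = (d - 4)/(d - 6)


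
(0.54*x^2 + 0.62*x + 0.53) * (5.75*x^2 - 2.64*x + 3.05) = 3.105*x^4 + 2.1394*x^3 + 3.0577*x^2 + 0.4918*x + 1.6165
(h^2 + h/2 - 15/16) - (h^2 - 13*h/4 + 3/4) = 15*h/4 - 27/16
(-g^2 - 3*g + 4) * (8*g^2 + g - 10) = -8*g^4 - 25*g^3 + 39*g^2 + 34*g - 40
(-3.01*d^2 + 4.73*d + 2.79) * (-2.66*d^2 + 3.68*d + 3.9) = 8.0066*d^4 - 23.6586*d^3 - 1.754*d^2 + 28.7142*d + 10.881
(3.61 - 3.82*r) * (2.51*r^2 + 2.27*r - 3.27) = -9.5882*r^3 + 0.389699999999999*r^2 + 20.6861*r - 11.8047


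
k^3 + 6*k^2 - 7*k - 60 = (k - 3)*(k + 4)*(k + 5)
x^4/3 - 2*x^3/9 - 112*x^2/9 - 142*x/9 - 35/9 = (x/3 + 1/3)*(x - 7)*(x + 1/3)*(x + 5)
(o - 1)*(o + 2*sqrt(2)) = o^2 - o + 2*sqrt(2)*o - 2*sqrt(2)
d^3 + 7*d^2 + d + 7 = (d + 7)*(d - I)*(d + I)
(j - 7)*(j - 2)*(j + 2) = j^3 - 7*j^2 - 4*j + 28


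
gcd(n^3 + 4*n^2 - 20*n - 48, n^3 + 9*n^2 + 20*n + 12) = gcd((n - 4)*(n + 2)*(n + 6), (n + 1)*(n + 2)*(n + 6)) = n^2 + 8*n + 12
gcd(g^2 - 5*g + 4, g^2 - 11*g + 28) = g - 4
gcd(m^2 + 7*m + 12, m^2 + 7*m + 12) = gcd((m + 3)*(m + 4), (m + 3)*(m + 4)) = m^2 + 7*m + 12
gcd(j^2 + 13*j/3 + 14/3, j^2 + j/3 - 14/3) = j + 7/3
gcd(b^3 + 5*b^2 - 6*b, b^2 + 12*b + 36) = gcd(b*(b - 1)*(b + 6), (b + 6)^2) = b + 6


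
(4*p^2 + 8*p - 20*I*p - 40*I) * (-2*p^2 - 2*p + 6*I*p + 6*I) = -8*p^4 - 24*p^3 + 64*I*p^3 + 104*p^2 + 192*I*p^2 + 360*p + 128*I*p + 240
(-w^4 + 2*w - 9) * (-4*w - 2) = 4*w^5 + 2*w^4 - 8*w^2 + 32*w + 18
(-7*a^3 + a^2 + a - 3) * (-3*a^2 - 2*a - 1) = 21*a^5 + 11*a^4 + 2*a^3 + 6*a^2 + 5*a + 3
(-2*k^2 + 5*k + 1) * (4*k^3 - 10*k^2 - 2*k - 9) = -8*k^5 + 40*k^4 - 42*k^3 - 2*k^2 - 47*k - 9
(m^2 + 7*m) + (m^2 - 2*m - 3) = 2*m^2 + 5*m - 3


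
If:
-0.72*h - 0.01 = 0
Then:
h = -0.01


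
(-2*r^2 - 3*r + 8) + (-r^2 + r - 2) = -3*r^2 - 2*r + 6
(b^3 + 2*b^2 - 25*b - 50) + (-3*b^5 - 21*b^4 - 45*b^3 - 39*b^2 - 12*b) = -3*b^5 - 21*b^4 - 44*b^3 - 37*b^2 - 37*b - 50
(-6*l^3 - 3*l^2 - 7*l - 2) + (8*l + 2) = -6*l^3 - 3*l^2 + l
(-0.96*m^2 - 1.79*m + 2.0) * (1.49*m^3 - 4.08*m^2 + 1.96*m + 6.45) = -1.4304*m^5 + 1.2497*m^4 + 8.4016*m^3 - 17.8604*m^2 - 7.6255*m + 12.9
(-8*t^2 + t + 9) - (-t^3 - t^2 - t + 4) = t^3 - 7*t^2 + 2*t + 5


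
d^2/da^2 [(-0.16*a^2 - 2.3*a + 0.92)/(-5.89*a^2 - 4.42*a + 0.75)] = (7.105427357601e-15*a^4 + 151.252844*a^3 - 187.259592*a^2 - 82.745076*a - 28.646176)/(204.336469*a^6 + 460.017246*a^5 + 267.150963*a^4 - 30.801212*a^3 - 34.017525*a^2 + 7.45875*a - 0.421875)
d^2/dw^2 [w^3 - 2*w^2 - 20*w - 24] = 6*w - 4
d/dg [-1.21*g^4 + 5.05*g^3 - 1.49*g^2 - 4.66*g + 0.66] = -4.84*g^3 + 15.15*g^2 - 2.98*g - 4.66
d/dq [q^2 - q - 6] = 2*q - 1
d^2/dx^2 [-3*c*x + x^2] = 2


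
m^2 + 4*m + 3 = (m + 1)*(m + 3)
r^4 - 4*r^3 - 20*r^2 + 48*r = r*(r - 6)*(r - 2)*(r + 4)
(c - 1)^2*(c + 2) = c^3 - 3*c + 2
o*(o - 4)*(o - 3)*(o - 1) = o^4 - 8*o^3 + 19*o^2 - 12*o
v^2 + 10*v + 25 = (v + 5)^2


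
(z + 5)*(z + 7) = z^2 + 12*z + 35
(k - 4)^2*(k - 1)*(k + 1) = k^4 - 8*k^3 + 15*k^2 + 8*k - 16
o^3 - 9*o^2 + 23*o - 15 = (o - 5)*(o - 3)*(o - 1)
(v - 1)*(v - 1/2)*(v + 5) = v^3 + 7*v^2/2 - 7*v + 5/2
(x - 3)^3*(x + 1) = x^4 - 8*x^3 + 18*x^2 - 27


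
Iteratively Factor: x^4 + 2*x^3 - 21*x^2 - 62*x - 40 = (x + 1)*(x^3 + x^2 - 22*x - 40) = (x - 5)*(x + 1)*(x^2 + 6*x + 8) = (x - 5)*(x + 1)*(x + 2)*(x + 4)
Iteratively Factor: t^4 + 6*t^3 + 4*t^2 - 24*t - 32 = (t + 2)*(t^3 + 4*t^2 - 4*t - 16) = (t + 2)*(t + 4)*(t^2 - 4) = (t + 2)^2*(t + 4)*(t - 2)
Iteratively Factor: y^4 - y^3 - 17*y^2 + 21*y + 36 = (y - 3)*(y^3 + 2*y^2 - 11*y - 12) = (y - 3)*(y + 1)*(y^2 + y - 12) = (y - 3)*(y + 1)*(y + 4)*(y - 3)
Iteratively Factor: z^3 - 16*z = (z + 4)*(z^2 - 4*z) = z*(z + 4)*(z - 4)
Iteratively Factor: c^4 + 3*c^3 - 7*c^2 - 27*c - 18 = (c + 3)*(c^3 - 7*c - 6) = (c - 3)*(c + 3)*(c^2 + 3*c + 2) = (c - 3)*(c + 2)*(c + 3)*(c + 1)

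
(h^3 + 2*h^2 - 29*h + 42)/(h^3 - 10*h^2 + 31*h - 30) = (h + 7)/(h - 5)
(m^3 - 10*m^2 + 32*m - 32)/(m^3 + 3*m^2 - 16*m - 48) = (m^2 - 6*m + 8)/(m^2 + 7*m + 12)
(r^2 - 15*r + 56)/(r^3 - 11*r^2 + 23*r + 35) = (r - 8)/(r^2 - 4*r - 5)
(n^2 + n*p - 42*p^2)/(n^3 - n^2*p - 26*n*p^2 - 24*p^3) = (n + 7*p)/(n^2 + 5*n*p + 4*p^2)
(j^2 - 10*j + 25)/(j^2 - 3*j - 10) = (j - 5)/(j + 2)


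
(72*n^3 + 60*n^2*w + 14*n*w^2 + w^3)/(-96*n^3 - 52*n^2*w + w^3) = (6*n + w)/(-8*n + w)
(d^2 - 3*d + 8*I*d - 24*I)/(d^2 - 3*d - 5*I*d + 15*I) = (d + 8*I)/(d - 5*I)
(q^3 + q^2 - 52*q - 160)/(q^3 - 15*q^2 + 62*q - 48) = (q^2 + 9*q + 20)/(q^2 - 7*q + 6)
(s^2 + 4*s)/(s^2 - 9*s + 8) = s*(s + 4)/(s^2 - 9*s + 8)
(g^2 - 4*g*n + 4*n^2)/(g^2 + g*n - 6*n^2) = (g - 2*n)/(g + 3*n)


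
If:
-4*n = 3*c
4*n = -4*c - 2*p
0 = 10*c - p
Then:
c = 0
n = 0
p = 0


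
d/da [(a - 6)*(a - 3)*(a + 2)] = a*(3*a - 14)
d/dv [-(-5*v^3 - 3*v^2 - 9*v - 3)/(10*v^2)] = (5*v^3 - 9*v - 6)/(10*v^3)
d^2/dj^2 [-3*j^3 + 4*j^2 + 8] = 8 - 18*j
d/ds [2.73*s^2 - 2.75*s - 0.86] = 5.46*s - 2.75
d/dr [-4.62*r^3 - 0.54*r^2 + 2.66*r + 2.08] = -13.86*r^2 - 1.08*r + 2.66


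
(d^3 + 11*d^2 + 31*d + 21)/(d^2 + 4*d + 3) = d + 7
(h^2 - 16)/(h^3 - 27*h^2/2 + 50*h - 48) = 2*(h + 4)/(2*h^2 - 19*h + 24)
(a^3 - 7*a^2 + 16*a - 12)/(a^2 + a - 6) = (a^2 - 5*a + 6)/(a + 3)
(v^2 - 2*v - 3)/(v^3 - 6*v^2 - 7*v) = (v - 3)/(v*(v - 7))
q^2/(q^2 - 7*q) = q/(q - 7)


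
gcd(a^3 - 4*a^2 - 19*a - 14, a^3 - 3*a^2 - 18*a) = 1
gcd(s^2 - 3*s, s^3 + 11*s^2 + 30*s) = s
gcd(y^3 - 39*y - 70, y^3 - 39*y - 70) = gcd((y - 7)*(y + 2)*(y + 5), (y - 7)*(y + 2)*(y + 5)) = y^3 - 39*y - 70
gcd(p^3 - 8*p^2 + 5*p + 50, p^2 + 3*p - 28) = 1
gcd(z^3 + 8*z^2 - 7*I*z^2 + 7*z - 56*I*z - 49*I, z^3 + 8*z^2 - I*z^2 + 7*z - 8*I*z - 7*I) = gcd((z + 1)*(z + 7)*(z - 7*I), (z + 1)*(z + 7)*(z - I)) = z^2 + 8*z + 7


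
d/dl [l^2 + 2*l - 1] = 2*l + 2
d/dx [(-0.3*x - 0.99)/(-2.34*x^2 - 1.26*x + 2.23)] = (0.702*x^2 + 0.378*x - (0.3*x + 0.99)*(4.68*x + 1.26) - 0.669)/(2.34*x^2 + 1.26*x - 2.23)^2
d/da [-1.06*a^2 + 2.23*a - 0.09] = 2.23 - 2.12*a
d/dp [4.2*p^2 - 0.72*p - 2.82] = 8.4*p - 0.72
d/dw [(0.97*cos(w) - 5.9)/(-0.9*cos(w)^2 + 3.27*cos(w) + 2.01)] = (-0.873*cos(w)^2 + 10.62*cos(w) - 21.2427)*sin(w)/(0.81*cos(w)^4 - 5.886*cos(w)^3 + 7.0749*cos(w)^2 + 13.1454*cos(w) + 4.0401)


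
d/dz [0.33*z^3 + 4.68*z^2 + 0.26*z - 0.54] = 0.99*z^2 + 9.36*z + 0.26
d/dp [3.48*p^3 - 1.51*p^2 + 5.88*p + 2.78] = 10.44*p^2 - 3.02*p + 5.88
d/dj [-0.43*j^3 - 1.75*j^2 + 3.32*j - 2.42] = -1.29*j^2 - 3.5*j + 3.32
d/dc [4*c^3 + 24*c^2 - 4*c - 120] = 12*c^2 + 48*c - 4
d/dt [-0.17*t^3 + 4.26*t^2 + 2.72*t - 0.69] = -0.51*t^2 + 8.52*t + 2.72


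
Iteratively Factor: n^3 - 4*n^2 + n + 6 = (n - 2)*(n^2 - 2*n - 3) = (n - 2)*(n + 1)*(n - 3)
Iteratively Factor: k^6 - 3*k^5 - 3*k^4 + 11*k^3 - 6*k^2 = (k - 3)*(k^5 - 3*k^3 + 2*k^2) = k*(k - 3)*(k^4 - 3*k^2 + 2*k) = k^2*(k - 3)*(k^3 - 3*k + 2) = k^2*(k - 3)*(k - 1)*(k^2 + k - 2) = k^2*(k - 3)*(k - 1)*(k + 2)*(k - 1)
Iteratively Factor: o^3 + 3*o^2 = (o)*(o^2 + 3*o) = o^2*(o + 3)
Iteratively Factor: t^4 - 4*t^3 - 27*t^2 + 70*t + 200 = (t + 2)*(t^3 - 6*t^2 - 15*t + 100) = (t - 5)*(t + 2)*(t^2 - t - 20) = (t - 5)^2*(t + 2)*(t + 4)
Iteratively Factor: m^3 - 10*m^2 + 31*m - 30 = (m - 2)*(m^2 - 8*m + 15) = (m - 3)*(m - 2)*(m - 5)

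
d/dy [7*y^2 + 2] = 14*y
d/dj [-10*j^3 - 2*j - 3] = -30*j^2 - 2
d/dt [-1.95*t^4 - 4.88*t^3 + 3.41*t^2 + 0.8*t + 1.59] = -7.8*t^3 - 14.64*t^2 + 6.82*t + 0.8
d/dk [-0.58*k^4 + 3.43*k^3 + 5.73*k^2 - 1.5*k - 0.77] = -2.32*k^3 + 10.29*k^2 + 11.46*k - 1.5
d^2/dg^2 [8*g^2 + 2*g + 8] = 16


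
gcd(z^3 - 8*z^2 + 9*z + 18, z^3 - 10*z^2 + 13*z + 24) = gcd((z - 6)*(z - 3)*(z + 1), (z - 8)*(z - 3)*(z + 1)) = z^2 - 2*z - 3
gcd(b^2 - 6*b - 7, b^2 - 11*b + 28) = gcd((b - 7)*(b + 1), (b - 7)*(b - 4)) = b - 7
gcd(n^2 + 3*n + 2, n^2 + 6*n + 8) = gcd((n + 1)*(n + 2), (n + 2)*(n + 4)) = n + 2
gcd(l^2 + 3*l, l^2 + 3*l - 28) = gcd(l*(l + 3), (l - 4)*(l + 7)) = 1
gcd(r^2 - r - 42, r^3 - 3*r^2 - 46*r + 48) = r + 6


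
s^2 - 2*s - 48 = (s - 8)*(s + 6)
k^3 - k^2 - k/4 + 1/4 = (k - 1)*(k - 1/2)*(k + 1/2)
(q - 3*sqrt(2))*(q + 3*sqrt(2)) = q^2 - 18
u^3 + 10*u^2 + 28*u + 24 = (u + 2)^2*(u + 6)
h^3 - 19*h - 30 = (h - 5)*(h + 2)*(h + 3)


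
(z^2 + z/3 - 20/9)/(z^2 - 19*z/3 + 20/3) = (z + 5/3)/(z - 5)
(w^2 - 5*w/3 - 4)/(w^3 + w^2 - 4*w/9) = 3*(w - 3)/(w*(3*w - 1))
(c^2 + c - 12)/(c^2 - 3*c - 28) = (c - 3)/(c - 7)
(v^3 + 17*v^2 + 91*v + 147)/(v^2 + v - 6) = (v^2 + 14*v + 49)/(v - 2)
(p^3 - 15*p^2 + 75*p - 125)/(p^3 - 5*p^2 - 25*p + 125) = (p - 5)/(p + 5)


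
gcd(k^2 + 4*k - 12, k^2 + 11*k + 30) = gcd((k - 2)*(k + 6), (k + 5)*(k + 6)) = k + 6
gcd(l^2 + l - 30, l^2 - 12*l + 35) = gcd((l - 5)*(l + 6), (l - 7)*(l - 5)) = l - 5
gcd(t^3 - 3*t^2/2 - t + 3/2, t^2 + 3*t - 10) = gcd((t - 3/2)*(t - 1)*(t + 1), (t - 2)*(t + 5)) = 1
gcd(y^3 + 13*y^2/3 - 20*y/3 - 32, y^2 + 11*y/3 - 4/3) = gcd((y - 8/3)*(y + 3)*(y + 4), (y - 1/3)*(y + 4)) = y + 4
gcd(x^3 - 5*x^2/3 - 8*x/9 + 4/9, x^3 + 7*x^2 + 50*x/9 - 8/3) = x - 1/3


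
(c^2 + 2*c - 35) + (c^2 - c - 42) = 2*c^2 + c - 77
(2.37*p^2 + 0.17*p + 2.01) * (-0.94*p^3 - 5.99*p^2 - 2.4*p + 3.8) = -2.2278*p^5 - 14.3561*p^4 - 8.5957*p^3 - 3.4419*p^2 - 4.178*p + 7.638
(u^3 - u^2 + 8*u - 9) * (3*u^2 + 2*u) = 3*u^5 - u^4 + 22*u^3 - 11*u^2 - 18*u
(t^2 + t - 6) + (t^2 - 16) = 2*t^2 + t - 22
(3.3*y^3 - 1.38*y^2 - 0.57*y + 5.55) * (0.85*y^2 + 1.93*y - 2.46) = 2.805*y^5 + 5.196*y^4 - 11.2659*y^3 + 7.0122*y^2 + 12.1137*y - 13.653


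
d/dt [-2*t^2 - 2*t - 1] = -4*t - 2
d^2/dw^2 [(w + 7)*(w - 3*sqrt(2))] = 2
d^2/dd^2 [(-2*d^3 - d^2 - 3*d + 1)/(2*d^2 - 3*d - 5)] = 2*(-56*d^3 - 108*d^2 - 258*d + 39)/(8*d^6 - 36*d^5 - 6*d^4 + 153*d^3 + 15*d^2 - 225*d - 125)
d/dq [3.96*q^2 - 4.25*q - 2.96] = 7.92*q - 4.25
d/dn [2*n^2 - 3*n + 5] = 4*n - 3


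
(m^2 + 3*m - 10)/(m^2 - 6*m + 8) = (m + 5)/(m - 4)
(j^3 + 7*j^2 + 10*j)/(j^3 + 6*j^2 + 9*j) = (j^2 + 7*j + 10)/(j^2 + 6*j + 9)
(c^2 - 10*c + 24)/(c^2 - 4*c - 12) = (c - 4)/(c + 2)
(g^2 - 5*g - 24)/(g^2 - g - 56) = (g + 3)/(g + 7)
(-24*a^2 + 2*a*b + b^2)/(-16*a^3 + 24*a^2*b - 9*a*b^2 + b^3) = (6*a + b)/(4*a^2 - 5*a*b + b^2)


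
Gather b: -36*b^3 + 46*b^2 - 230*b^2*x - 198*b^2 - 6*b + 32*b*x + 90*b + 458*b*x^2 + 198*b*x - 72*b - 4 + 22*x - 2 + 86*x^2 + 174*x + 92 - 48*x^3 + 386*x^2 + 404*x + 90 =-36*b^3 + b^2*(-230*x - 152) + b*(458*x^2 + 230*x + 12) - 48*x^3 + 472*x^2 + 600*x + 176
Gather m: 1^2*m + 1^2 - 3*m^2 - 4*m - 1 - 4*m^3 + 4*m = -4*m^3 - 3*m^2 + m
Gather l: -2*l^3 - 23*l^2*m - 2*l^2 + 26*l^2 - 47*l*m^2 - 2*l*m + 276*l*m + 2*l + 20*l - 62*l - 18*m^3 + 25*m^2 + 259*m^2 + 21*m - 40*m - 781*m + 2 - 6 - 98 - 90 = -2*l^3 + l^2*(24 - 23*m) + l*(-47*m^2 + 274*m - 40) - 18*m^3 + 284*m^2 - 800*m - 192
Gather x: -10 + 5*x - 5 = 5*x - 15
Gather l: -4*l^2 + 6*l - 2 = -4*l^2 + 6*l - 2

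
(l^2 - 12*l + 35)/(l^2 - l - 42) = (l - 5)/(l + 6)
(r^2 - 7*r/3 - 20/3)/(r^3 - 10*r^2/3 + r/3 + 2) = (3*r^2 - 7*r - 20)/(3*r^3 - 10*r^2 + r + 6)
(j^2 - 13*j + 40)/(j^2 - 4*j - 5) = (j - 8)/(j + 1)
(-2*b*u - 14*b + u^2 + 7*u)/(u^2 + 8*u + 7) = (-2*b + u)/(u + 1)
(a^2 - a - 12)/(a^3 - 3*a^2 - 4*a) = (a + 3)/(a*(a + 1))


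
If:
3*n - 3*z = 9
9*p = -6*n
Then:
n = z + 3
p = -2*z/3 - 2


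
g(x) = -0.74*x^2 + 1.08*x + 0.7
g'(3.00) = -3.36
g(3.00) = -2.72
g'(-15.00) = 23.28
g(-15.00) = -182.00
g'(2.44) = -2.53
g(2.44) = -1.07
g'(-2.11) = 4.20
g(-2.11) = -4.87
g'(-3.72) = 6.59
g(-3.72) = -13.56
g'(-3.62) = 6.44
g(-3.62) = -12.91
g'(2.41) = -2.49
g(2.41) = -1.00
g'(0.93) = -0.30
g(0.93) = 1.06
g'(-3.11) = 5.68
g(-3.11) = -9.82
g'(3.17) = -3.61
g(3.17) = -3.31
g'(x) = 1.08 - 1.48*x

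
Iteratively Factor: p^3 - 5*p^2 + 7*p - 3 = (p - 3)*(p^2 - 2*p + 1) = (p - 3)*(p - 1)*(p - 1)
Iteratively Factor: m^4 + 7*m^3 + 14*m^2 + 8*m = (m + 2)*(m^3 + 5*m^2 + 4*m) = (m + 1)*(m + 2)*(m^2 + 4*m) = m*(m + 1)*(m + 2)*(m + 4)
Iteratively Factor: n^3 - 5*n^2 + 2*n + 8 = (n - 4)*(n^2 - n - 2) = (n - 4)*(n - 2)*(n + 1)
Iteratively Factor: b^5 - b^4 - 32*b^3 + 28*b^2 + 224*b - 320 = (b + 4)*(b^4 - 5*b^3 - 12*b^2 + 76*b - 80) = (b - 5)*(b + 4)*(b^3 - 12*b + 16) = (b - 5)*(b - 2)*(b + 4)*(b^2 + 2*b - 8) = (b - 5)*(b - 2)*(b + 4)^2*(b - 2)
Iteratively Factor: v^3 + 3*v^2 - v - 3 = (v + 3)*(v^2 - 1) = (v + 1)*(v + 3)*(v - 1)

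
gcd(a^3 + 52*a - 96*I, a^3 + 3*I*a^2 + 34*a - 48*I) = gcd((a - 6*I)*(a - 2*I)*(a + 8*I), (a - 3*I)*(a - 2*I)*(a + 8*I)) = a^2 + 6*I*a + 16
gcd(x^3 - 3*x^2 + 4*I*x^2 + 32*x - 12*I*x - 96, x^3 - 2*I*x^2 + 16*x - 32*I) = x - 4*I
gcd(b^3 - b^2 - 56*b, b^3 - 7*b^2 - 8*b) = b^2 - 8*b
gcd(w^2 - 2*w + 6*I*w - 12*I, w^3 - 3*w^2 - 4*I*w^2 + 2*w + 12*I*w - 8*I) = w - 2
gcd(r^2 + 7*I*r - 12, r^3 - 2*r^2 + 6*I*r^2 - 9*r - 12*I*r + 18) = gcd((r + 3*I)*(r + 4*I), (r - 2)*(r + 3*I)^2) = r + 3*I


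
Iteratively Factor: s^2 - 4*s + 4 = (s - 2)*(s - 2)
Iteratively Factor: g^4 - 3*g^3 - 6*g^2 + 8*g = (g - 4)*(g^3 + g^2 - 2*g) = (g - 4)*(g + 2)*(g^2 - g) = g*(g - 4)*(g + 2)*(g - 1)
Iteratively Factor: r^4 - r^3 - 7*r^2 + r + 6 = (r - 1)*(r^3 - 7*r - 6) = (r - 3)*(r - 1)*(r^2 + 3*r + 2) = (r - 3)*(r - 1)*(r + 1)*(r + 2)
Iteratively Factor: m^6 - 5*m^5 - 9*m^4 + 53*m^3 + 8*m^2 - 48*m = (m - 4)*(m^5 - m^4 - 13*m^3 + m^2 + 12*m) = (m - 4)^2*(m^4 + 3*m^3 - m^2 - 3*m) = (m - 4)^2*(m - 1)*(m^3 + 4*m^2 + 3*m) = m*(m - 4)^2*(m - 1)*(m^2 + 4*m + 3) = m*(m - 4)^2*(m - 1)*(m + 1)*(m + 3)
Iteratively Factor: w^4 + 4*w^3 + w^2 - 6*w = (w + 2)*(w^3 + 2*w^2 - 3*w) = w*(w + 2)*(w^2 + 2*w - 3) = w*(w - 1)*(w + 2)*(w + 3)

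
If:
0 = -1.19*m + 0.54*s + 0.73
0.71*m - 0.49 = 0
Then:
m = 0.69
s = 0.17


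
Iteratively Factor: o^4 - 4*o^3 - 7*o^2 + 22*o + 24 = (o - 4)*(o^3 - 7*o - 6) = (o - 4)*(o + 1)*(o^2 - o - 6) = (o - 4)*(o - 3)*(o + 1)*(o + 2)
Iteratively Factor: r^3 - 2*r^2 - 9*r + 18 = (r - 3)*(r^2 + r - 6) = (r - 3)*(r + 3)*(r - 2)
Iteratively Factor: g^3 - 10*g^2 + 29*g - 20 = (g - 1)*(g^2 - 9*g + 20) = (g - 4)*(g - 1)*(g - 5)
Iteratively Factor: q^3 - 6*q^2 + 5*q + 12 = (q + 1)*(q^2 - 7*q + 12) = (q - 3)*(q + 1)*(q - 4)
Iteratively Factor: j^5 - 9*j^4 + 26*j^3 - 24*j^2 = (j - 4)*(j^4 - 5*j^3 + 6*j^2) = j*(j - 4)*(j^3 - 5*j^2 + 6*j) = j*(j - 4)*(j - 2)*(j^2 - 3*j) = j*(j - 4)*(j - 3)*(j - 2)*(j)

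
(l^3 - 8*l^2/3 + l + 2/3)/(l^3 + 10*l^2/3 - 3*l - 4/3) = (l - 2)/(l + 4)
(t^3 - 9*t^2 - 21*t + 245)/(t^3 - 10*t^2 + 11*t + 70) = (t^2 - 2*t - 35)/(t^2 - 3*t - 10)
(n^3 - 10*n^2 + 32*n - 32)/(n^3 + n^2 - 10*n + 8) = (n^2 - 8*n + 16)/(n^2 + 3*n - 4)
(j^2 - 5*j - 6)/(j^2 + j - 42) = (j + 1)/(j + 7)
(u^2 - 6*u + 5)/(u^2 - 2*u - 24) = (-u^2 + 6*u - 5)/(-u^2 + 2*u + 24)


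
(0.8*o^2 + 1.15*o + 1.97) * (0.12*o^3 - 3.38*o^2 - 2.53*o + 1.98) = 0.096*o^5 - 2.566*o^4 - 5.6746*o^3 - 7.9841*o^2 - 2.7071*o + 3.9006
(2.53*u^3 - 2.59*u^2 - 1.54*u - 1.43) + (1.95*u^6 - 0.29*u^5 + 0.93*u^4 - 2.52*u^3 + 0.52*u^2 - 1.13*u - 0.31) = 1.95*u^6 - 0.29*u^5 + 0.93*u^4 + 0.00999999999999979*u^3 - 2.07*u^2 - 2.67*u - 1.74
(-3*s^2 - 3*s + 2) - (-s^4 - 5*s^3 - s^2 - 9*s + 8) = s^4 + 5*s^3 - 2*s^2 + 6*s - 6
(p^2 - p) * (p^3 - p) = p^5 - p^4 - p^3 + p^2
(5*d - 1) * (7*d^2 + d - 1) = 35*d^3 - 2*d^2 - 6*d + 1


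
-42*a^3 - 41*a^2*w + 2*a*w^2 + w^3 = (-6*a + w)*(a + w)*(7*a + w)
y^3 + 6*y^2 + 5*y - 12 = (y - 1)*(y + 3)*(y + 4)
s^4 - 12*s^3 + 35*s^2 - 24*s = s*(s - 8)*(s - 3)*(s - 1)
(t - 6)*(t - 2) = t^2 - 8*t + 12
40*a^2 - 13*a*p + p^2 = (-8*a + p)*(-5*a + p)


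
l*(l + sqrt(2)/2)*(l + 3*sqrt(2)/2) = l^3 + 2*sqrt(2)*l^2 + 3*l/2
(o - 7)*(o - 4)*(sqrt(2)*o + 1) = sqrt(2)*o^3 - 11*sqrt(2)*o^2 + o^2 - 11*o + 28*sqrt(2)*o + 28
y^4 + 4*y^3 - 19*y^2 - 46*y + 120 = (y - 3)*(y - 2)*(y + 4)*(y + 5)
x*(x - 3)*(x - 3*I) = x^3 - 3*x^2 - 3*I*x^2 + 9*I*x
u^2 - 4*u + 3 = (u - 3)*(u - 1)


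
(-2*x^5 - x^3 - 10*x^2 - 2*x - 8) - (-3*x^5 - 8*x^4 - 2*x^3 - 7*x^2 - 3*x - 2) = x^5 + 8*x^4 + x^3 - 3*x^2 + x - 6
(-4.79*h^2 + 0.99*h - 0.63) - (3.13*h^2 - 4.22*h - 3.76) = -7.92*h^2 + 5.21*h + 3.13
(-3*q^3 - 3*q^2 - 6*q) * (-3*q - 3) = 9*q^4 + 18*q^3 + 27*q^2 + 18*q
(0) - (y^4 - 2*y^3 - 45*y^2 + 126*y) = -y^4 + 2*y^3 + 45*y^2 - 126*y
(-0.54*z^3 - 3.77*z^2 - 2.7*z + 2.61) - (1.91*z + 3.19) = -0.54*z^3 - 3.77*z^2 - 4.61*z - 0.58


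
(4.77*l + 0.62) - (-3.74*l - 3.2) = 8.51*l + 3.82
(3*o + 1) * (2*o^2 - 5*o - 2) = 6*o^3 - 13*o^2 - 11*o - 2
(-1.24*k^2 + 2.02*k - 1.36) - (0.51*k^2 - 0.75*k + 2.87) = -1.75*k^2 + 2.77*k - 4.23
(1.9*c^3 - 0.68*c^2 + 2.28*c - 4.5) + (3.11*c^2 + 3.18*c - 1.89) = 1.9*c^3 + 2.43*c^2 + 5.46*c - 6.39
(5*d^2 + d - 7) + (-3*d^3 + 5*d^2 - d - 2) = -3*d^3 + 10*d^2 - 9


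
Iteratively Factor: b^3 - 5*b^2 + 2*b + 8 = (b - 2)*(b^2 - 3*b - 4) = (b - 2)*(b + 1)*(b - 4)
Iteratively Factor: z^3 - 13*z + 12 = (z + 4)*(z^2 - 4*z + 3) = (z - 1)*(z + 4)*(z - 3)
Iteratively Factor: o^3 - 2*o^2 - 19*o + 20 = (o - 5)*(o^2 + 3*o - 4) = (o - 5)*(o - 1)*(o + 4)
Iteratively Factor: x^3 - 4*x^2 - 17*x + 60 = (x + 4)*(x^2 - 8*x + 15) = (x - 5)*(x + 4)*(x - 3)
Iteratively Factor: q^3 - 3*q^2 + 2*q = (q)*(q^2 - 3*q + 2) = q*(q - 2)*(q - 1)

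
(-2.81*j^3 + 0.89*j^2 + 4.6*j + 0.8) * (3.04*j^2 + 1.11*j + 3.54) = -8.5424*j^5 - 0.4135*j^4 + 5.0245*j^3 + 10.6886*j^2 + 17.172*j + 2.832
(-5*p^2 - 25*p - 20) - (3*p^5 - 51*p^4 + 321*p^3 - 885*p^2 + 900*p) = -3*p^5 + 51*p^4 - 321*p^3 + 880*p^2 - 925*p - 20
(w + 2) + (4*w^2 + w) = 4*w^2 + 2*w + 2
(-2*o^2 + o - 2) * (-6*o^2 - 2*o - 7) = 12*o^4 - 2*o^3 + 24*o^2 - 3*o + 14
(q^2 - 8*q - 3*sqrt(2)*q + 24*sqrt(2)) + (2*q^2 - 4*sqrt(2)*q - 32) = 3*q^2 - 7*sqrt(2)*q - 8*q - 32 + 24*sqrt(2)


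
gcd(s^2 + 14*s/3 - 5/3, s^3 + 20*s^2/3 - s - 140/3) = s + 5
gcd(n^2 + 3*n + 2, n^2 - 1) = n + 1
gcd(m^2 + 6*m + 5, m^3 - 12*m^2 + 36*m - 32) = 1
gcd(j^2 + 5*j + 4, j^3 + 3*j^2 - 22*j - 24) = j + 1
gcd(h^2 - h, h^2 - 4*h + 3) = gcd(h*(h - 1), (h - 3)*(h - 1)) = h - 1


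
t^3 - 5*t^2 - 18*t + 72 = (t - 6)*(t - 3)*(t + 4)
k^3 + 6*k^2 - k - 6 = (k - 1)*(k + 1)*(k + 6)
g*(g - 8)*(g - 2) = g^3 - 10*g^2 + 16*g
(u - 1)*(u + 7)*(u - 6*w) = u^3 - 6*u^2*w + 6*u^2 - 36*u*w - 7*u + 42*w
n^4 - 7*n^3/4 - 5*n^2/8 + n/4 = n*(n - 2)*(n - 1/4)*(n + 1/2)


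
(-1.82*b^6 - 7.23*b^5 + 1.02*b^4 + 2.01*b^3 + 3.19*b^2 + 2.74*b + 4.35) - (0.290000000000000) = -1.82*b^6 - 7.23*b^5 + 1.02*b^4 + 2.01*b^3 + 3.19*b^2 + 2.74*b + 4.06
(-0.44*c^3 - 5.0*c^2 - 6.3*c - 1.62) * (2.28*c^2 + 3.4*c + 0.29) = -1.0032*c^5 - 12.896*c^4 - 31.4916*c^3 - 26.5636*c^2 - 7.335*c - 0.4698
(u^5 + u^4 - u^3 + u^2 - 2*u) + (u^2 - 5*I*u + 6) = u^5 + u^4 - u^3 + 2*u^2 - 2*u - 5*I*u + 6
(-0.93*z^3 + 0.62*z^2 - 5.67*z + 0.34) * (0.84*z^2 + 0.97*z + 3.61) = -0.7812*z^5 - 0.3813*z^4 - 7.5187*z^3 - 2.9761*z^2 - 20.1389*z + 1.2274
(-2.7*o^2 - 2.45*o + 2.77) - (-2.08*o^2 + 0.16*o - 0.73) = -0.62*o^2 - 2.61*o + 3.5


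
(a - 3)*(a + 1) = a^2 - 2*a - 3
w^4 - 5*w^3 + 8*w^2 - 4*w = w*(w - 2)^2*(w - 1)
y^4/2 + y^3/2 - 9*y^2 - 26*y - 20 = (y/2 + 1)*(y - 5)*(y + 2)^2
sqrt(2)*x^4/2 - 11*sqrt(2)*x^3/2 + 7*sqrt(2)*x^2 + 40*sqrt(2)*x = x*(x - 8)*(x - 5)*(sqrt(2)*x/2 + sqrt(2))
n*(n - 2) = n^2 - 2*n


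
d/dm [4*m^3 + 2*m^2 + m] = 12*m^2 + 4*m + 1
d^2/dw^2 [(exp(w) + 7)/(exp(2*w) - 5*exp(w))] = (exp(3*w) + 33*exp(2*w) - 105*exp(w) + 175)*exp(-w)/(exp(3*w) - 15*exp(2*w) + 75*exp(w) - 125)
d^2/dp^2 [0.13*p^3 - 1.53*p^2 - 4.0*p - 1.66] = 0.78*p - 3.06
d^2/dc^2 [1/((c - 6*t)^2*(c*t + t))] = 2*(3*(c + 1)^2 + 2*(c + 1)*(c - 6*t) + (c - 6*t)^2)/(t*(c + 1)^3*(c - 6*t)^4)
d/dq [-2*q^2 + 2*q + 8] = 2 - 4*q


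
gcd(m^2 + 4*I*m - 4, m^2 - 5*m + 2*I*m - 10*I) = m + 2*I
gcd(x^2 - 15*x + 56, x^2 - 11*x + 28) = x - 7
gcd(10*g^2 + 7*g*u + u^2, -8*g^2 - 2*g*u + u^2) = 2*g + u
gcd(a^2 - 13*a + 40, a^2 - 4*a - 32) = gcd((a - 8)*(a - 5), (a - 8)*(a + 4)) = a - 8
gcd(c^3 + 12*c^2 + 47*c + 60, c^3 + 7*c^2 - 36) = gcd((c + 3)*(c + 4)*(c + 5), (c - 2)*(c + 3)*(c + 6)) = c + 3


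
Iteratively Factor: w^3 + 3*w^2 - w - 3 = (w + 3)*(w^2 - 1) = (w - 1)*(w + 3)*(w + 1)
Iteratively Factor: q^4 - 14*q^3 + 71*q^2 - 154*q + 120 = (q - 2)*(q^3 - 12*q^2 + 47*q - 60) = (q - 3)*(q - 2)*(q^2 - 9*q + 20) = (q - 4)*(q - 3)*(q - 2)*(q - 5)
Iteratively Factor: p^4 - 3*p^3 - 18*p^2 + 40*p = (p - 5)*(p^3 + 2*p^2 - 8*p) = (p - 5)*(p - 2)*(p^2 + 4*p) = p*(p - 5)*(p - 2)*(p + 4)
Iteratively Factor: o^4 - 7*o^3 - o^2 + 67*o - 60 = (o - 1)*(o^3 - 6*o^2 - 7*o + 60) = (o - 4)*(o - 1)*(o^2 - 2*o - 15) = (o - 4)*(o - 1)*(o + 3)*(o - 5)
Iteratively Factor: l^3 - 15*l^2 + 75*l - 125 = (l - 5)*(l^2 - 10*l + 25) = (l - 5)^2*(l - 5)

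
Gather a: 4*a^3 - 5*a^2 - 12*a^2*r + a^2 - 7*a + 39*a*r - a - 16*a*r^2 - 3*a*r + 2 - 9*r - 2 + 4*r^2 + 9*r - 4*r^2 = 4*a^3 + a^2*(-12*r - 4) + a*(-16*r^2 + 36*r - 8)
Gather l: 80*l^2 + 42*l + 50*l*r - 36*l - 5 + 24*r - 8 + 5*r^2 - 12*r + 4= 80*l^2 + l*(50*r + 6) + 5*r^2 + 12*r - 9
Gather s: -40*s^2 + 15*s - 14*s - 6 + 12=-40*s^2 + s + 6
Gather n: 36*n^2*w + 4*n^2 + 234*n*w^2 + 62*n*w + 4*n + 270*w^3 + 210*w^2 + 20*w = n^2*(36*w + 4) + n*(234*w^2 + 62*w + 4) + 270*w^3 + 210*w^2 + 20*w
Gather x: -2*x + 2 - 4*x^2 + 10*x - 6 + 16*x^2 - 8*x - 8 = 12*x^2 - 12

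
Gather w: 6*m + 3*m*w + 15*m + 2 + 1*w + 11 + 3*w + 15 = 21*m + w*(3*m + 4) + 28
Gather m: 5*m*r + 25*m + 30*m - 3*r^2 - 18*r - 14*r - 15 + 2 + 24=m*(5*r + 55) - 3*r^2 - 32*r + 11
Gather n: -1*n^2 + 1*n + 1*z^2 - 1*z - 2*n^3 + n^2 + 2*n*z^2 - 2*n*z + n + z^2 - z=-2*n^3 + n*(2*z^2 - 2*z + 2) + 2*z^2 - 2*z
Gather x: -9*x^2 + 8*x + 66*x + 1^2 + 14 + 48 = -9*x^2 + 74*x + 63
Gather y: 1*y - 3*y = -2*y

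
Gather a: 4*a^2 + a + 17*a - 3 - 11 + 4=4*a^2 + 18*a - 10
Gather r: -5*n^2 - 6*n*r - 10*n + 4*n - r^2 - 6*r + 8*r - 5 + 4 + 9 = -5*n^2 - 6*n - r^2 + r*(2 - 6*n) + 8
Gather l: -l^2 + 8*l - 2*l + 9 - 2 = -l^2 + 6*l + 7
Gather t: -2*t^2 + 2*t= -2*t^2 + 2*t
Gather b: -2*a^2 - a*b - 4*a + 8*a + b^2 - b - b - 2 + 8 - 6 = -2*a^2 + 4*a + b^2 + b*(-a - 2)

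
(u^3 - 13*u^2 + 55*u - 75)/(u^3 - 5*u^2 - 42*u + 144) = (u^2 - 10*u + 25)/(u^2 - 2*u - 48)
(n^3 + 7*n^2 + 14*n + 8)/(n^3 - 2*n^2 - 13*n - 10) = (n + 4)/(n - 5)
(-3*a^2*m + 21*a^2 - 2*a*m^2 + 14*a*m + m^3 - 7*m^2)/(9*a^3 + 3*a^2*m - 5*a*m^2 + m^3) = (7 - m)/(3*a - m)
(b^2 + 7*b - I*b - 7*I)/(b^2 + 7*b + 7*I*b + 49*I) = (b - I)/(b + 7*I)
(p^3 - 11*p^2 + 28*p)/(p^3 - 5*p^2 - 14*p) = (p - 4)/(p + 2)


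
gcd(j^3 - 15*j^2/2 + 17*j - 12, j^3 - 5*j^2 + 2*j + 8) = j^2 - 6*j + 8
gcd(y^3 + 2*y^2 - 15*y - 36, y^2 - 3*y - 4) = y - 4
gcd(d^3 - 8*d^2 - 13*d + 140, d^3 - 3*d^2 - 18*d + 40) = d^2 - d - 20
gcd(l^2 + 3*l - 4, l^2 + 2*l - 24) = 1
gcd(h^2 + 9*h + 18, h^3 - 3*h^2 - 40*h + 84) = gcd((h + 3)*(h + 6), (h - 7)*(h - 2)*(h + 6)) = h + 6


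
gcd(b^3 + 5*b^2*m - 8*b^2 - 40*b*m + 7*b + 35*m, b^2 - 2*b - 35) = b - 7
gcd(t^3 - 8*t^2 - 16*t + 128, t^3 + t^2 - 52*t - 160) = t^2 - 4*t - 32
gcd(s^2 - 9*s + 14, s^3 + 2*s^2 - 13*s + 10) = s - 2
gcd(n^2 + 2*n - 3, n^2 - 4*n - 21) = n + 3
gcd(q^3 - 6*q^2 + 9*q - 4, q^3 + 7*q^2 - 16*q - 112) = q - 4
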